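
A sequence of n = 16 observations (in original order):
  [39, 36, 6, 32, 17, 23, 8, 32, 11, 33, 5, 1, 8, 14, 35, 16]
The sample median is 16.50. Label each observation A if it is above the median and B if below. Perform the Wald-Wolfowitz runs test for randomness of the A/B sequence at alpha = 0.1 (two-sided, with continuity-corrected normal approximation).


Step 1: Compute median = 16.50; label A = above, B = below.
Labels in order: AABAAABABABBBBAB  (n_A = 8, n_B = 8)
Step 2: Count runs R = 10.
Step 3: Under H0 (random ordering), E[R] = 2*n_A*n_B/(n_A+n_B) + 1 = 2*8*8/16 + 1 = 9.0000.
        Var[R] = 2*n_A*n_B*(2*n_A*n_B - n_A - n_B) / ((n_A+n_B)^2 * (n_A+n_B-1)) = 14336/3840 = 3.7333.
        SD[R] = 1.9322.
Step 4: Continuity-corrected z = (R - 0.5 - E[R]) / SD[R] = (10 - 0.5 - 9.0000) / 1.9322 = 0.2588.
Step 5: Two-sided p-value via normal approximation = 2*(1 - Phi(|z|)) = 0.795809.
Step 6: alpha = 0.1. fail to reject H0.

R = 10, z = 0.2588, p = 0.795809, fail to reject H0.


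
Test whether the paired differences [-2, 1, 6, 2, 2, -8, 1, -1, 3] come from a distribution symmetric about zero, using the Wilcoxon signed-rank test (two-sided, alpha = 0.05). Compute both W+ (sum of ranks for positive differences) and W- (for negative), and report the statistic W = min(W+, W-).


Step 1: Drop any zero differences (none here) and take |d_i|.
|d| = [2, 1, 6, 2, 2, 8, 1, 1, 3]
Step 2: Midrank |d_i| (ties get averaged ranks).
ranks: |2|->5, |1|->2, |6|->8, |2|->5, |2|->5, |8|->9, |1|->2, |1|->2, |3|->7
Step 3: Attach original signs; sum ranks with positive sign and with negative sign.
W+ = 2 + 8 + 5 + 5 + 2 + 7 = 29
W- = 5 + 9 + 2 = 16
(Check: W+ + W- = 45 should equal n(n+1)/2 = 45.)
Step 4: Test statistic W = min(W+, W-) = 16.
Step 5: Ties in |d|, so use the tie-corrected normal approximation.
        E[W] = n(n+1)/4 = 9*10/4 = 22.5.
        Tie groups: |d|=1 (t=3), |d|=2 (t=3); sum(t^3 - t) = 48.
        Var[W] = n(n+1)(2n+1)/24 - sum(t^3-t)/48 = 1710/24 - 48/48 = 70.25.
        z = (W - E[W]) / sqrt(Var[W]) = (16 - 22.5) / 8.3815 = -0.7755.
        Two-sided p = 2*Phi(z) = 0.438035.
Step 6: alpha = 0.05. fail to reject H0.

W+ = 29, W- = 16, W = min = 16, p = 0.438035, fail to reject H0.


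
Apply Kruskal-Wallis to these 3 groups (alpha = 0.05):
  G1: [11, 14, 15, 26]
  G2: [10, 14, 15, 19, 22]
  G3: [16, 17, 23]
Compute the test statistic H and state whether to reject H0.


Step 1: Combine all N = 12 observations and assign midranks.
sorted (value, group, rank): (10,G2,1), (11,G1,2), (14,G1,3.5), (14,G2,3.5), (15,G1,5.5), (15,G2,5.5), (16,G3,7), (17,G3,8), (19,G2,9), (22,G2,10), (23,G3,11), (26,G1,12)
Step 2: Sum ranks within each group.
R_1 = 23 (n_1 = 4)
R_2 = 29 (n_2 = 5)
R_3 = 26 (n_3 = 3)
Step 3: H = 12/(N(N+1)) * sum(R_i^2/n_i) - 3(N+1)
     = 12/(12*13) * (23^2/4 + 29^2/5 + 26^2/3) - 3*13
     = 0.076923 * 525.783 - 39
     = 1.444872.
Step 4: Ties present; correction factor C = 1 - 12/(12^3 - 12) = 0.993007. Corrected H = 1.444872 / 0.993007 = 1.455047.
Step 5: Under H0, H ~ chi^2(2); p-value = 0.483104.
Step 6: alpha = 0.05. fail to reject H0.

H = 1.4550, df = 2, p = 0.483104, fail to reject H0.


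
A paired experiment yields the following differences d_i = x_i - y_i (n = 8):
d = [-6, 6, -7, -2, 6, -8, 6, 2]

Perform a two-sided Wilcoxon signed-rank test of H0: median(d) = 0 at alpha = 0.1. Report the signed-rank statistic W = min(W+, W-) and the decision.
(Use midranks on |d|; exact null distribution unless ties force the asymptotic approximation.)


Step 1: Drop any zero differences (none here) and take |d_i|.
|d| = [6, 6, 7, 2, 6, 8, 6, 2]
Step 2: Midrank |d_i| (ties get averaged ranks).
ranks: |6|->4.5, |6|->4.5, |7|->7, |2|->1.5, |6|->4.5, |8|->8, |6|->4.5, |2|->1.5
Step 3: Attach original signs; sum ranks with positive sign and with negative sign.
W+ = 4.5 + 4.5 + 4.5 + 1.5 = 15
W- = 4.5 + 7 + 1.5 + 8 = 21
(Check: W+ + W- = 36 should equal n(n+1)/2 = 36.)
Step 4: Test statistic W = min(W+, W-) = 15.
Step 5: Ties in |d|, so use the tie-corrected normal approximation.
        E[W] = n(n+1)/4 = 8*9/4 = 18.
        Tie groups: |d|=2 (t=2), |d|=6 (t=4); sum(t^3 - t) = 66.
        Var[W] = n(n+1)(2n+1)/24 - sum(t^3-t)/48 = 1224/24 - 66/48 = 49.625.
        z = (W - E[W]) / sqrt(Var[W]) = (15 - 18) / 7.0445 = -0.4259.
        Two-sided p = 2*Phi(z) = 0.670207.
Step 6: alpha = 0.1. fail to reject H0.

W+ = 15, W- = 21, W = min = 15, p = 0.670207, fail to reject H0.


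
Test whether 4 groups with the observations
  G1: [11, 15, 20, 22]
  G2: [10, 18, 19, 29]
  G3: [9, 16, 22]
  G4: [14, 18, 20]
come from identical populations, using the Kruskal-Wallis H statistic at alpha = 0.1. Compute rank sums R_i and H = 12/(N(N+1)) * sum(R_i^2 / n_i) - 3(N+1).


Step 1: Combine all N = 14 observations and assign midranks.
sorted (value, group, rank): (9,G3,1), (10,G2,2), (11,G1,3), (14,G4,4), (15,G1,5), (16,G3,6), (18,G2,7.5), (18,G4,7.5), (19,G2,9), (20,G1,10.5), (20,G4,10.5), (22,G1,12.5), (22,G3,12.5), (29,G2,14)
Step 2: Sum ranks within each group.
R_1 = 31 (n_1 = 4)
R_2 = 32.5 (n_2 = 4)
R_3 = 19.5 (n_3 = 3)
R_4 = 22 (n_4 = 3)
Step 3: H = 12/(N(N+1)) * sum(R_i^2/n_i) - 3(N+1)
     = 12/(14*15) * (31^2/4 + 32.5^2/4 + 19.5^2/3 + 22^2/3) - 3*15
     = 0.057143 * 792.396 - 45
     = 0.279762.
Step 4: Ties present; correction factor C = 1 - 18/(14^3 - 14) = 0.993407. Corrected H = 0.279762 / 0.993407 = 0.281619.
Step 5: Under H0, H ~ chi^2(3); p-value = 0.963448.
Step 6: alpha = 0.1. fail to reject H0.

H = 0.2816, df = 3, p = 0.963448, fail to reject H0.


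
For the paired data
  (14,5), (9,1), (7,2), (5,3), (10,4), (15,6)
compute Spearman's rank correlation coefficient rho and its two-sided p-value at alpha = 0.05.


Step 1: Rank x and y separately (midranks; no ties here).
rank(x): 14->5, 9->3, 7->2, 5->1, 10->4, 15->6
rank(y): 5->5, 1->1, 2->2, 3->3, 4->4, 6->6
Step 2: d_i = R_x(i) - R_y(i); compute d_i^2.
  (5-5)^2=0, (3-1)^2=4, (2-2)^2=0, (1-3)^2=4, (4-4)^2=0, (6-6)^2=0
sum(d^2) = 8.
Step 3: rho = 1 - 6*8 / (6*(6^2 - 1)) = 1 - 48/210 = 0.771429.
Step 4: Under H0, t = rho * sqrt((n-2)/(1-rho^2)) = 2.4247 ~ t(4).
Step 5: Two-sided p-value from the t-distribution with 4 df = 0.072397.
Step 6: alpha = 0.05. fail to reject H0.

rho = 0.7714, p = 0.072397, fail to reject H0 at alpha = 0.05.


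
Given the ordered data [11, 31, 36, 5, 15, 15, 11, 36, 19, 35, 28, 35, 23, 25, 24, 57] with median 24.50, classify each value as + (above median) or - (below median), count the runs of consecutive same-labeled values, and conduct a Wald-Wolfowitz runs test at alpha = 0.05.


Step 1: Compute median = 24.50; label A = above, B = below.
Labels in order: BAABBBBABAAABABA  (n_A = 8, n_B = 8)
Step 2: Count runs R = 10.
Step 3: Under H0 (random ordering), E[R] = 2*n_A*n_B/(n_A+n_B) + 1 = 2*8*8/16 + 1 = 9.0000.
        Var[R] = 2*n_A*n_B*(2*n_A*n_B - n_A - n_B) / ((n_A+n_B)^2 * (n_A+n_B-1)) = 14336/3840 = 3.7333.
        SD[R] = 1.9322.
Step 4: Continuity-corrected z = (R - 0.5 - E[R]) / SD[R] = (10 - 0.5 - 9.0000) / 1.9322 = 0.2588.
Step 5: Two-sided p-value via normal approximation = 2*(1 - Phi(|z|)) = 0.795809.
Step 6: alpha = 0.05. fail to reject H0.

R = 10, z = 0.2588, p = 0.795809, fail to reject H0.


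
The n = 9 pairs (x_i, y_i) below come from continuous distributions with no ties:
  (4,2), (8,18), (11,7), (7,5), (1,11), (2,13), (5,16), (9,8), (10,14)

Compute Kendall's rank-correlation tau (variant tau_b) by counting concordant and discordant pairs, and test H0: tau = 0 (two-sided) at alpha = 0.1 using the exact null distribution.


Step 1: Enumerate the 36 unordered pairs (i,j) with i<j and classify each by sign(x_j-x_i) * sign(y_j-y_i).
  (1,2):dx=+4,dy=+16->C; (1,3):dx=+7,dy=+5->C; (1,4):dx=+3,dy=+3->C; (1,5):dx=-3,dy=+9->D
  (1,6):dx=-2,dy=+11->D; (1,7):dx=+1,dy=+14->C; (1,8):dx=+5,dy=+6->C; (1,9):dx=+6,dy=+12->C
  (2,3):dx=+3,dy=-11->D; (2,4):dx=-1,dy=-13->C; (2,5):dx=-7,dy=-7->C; (2,6):dx=-6,dy=-5->C
  (2,7):dx=-3,dy=-2->C; (2,8):dx=+1,dy=-10->D; (2,9):dx=+2,dy=-4->D; (3,4):dx=-4,dy=-2->C
  (3,5):dx=-10,dy=+4->D; (3,6):dx=-9,dy=+6->D; (3,7):dx=-6,dy=+9->D; (3,8):dx=-2,dy=+1->D
  (3,9):dx=-1,dy=+7->D; (4,5):dx=-6,dy=+6->D; (4,6):dx=-5,dy=+8->D; (4,7):dx=-2,dy=+11->D
  (4,8):dx=+2,dy=+3->C; (4,9):dx=+3,dy=+9->C; (5,6):dx=+1,dy=+2->C; (5,7):dx=+4,dy=+5->C
  (5,8):dx=+8,dy=-3->D; (5,9):dx=+9,dy=+3->C; (6,7):dx=+3,dy=+3->C; (6,8):dx=+7,dy=-5->D
  (6,9):dx=+8,dy=+1->C; (7,8):dx=+4,dy=-8->D; (7,9):dx=+5,dy=-2->D; (8,9):dx=+1,dy=+6->C
Step 2: C = 19, D = 17, total pairs = 36.
Step 3: tau = (C - D)/(n(n-1)/2) = (19 - 17)/36 = 0.055556.
Step 4: Exact two-sided p-value (enumerate n! = 362880 permutations of y under H0): p = 0.919455.
Step 5: alpha = 0.1. fail to reject H0.

tau_b = 0.0556 (C=19, D=17), p = 0.919455, fail to reject H0.


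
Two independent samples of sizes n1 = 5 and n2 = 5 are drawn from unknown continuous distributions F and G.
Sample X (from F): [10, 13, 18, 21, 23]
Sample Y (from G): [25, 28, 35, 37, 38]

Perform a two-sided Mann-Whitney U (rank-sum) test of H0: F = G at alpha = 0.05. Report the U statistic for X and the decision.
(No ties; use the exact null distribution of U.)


Step 1: Combine and sort all 10 observations; assign midranks.
sorted (value, group): (10,X), (13,X), (18,X), (21,X), (23,X), (25,Y), (28,Y), (35,Y), (37,Y), (38,Y)
ranks: 10->1, 13->2, 18->3, 21->4, 23->5, 25->6, 28->7, 35->8, 37->9, 38->10
Step 2: Rank sum for X: R1 = 1 + 2 + 3 + 4 + 5 = 15.
Step 3: U_X = R1 - n1(n1+1)/2 = 15 - 5*6/2 = 15 - 15 = 0.
       U_Y = n1*n2 - U_X = 25 - 0 = 25.
Step 4: No ties, so the exact null distribution of U (based on enumerating the C(10,5) = 252 equally likely rank assignments) gives the two-sided p-value.
Step 5: p-value = 0.007937; compare to alpha = 0.05. reject H0.

U_X = 0, p = 0.007937, reject H0 at alpha = 0.05.


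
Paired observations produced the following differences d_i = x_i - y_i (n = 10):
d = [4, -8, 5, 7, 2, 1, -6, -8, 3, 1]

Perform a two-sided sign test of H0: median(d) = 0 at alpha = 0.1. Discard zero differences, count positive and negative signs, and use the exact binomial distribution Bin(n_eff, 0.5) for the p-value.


Step 1: Discard zero differences. Original n = 10; n_eff = number of nonzero differences = 10.
Nonzero differences (with sign): +4, -8, +5, +7, +2, +1, -6, -8, +3, +1
Step 2: Count signs: positive = 7, negative = 3.
Step 3: Under H0: P(positive) = 0.5, so the number of positives S ~ Bin(10, 0.5).
Step 4: Two-sided exact p-value = sum of Bin(10,0.5) probabilities at or below the observed probability = 0.343750.
Step 5: alpha = 0.1. fail to reject H0.

n_eff = 10, pos = 7, neg = 3, p = 0.343750, fail to reject H0.


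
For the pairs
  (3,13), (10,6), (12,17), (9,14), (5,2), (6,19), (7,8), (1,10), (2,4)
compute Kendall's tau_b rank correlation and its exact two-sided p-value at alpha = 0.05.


Step 1: Enumerate the 36 unordered pairs (i,j) with i<j and classify each by sign(x_j-x_i) * sign(y_j-y_i).
  (1,2):dx=+7,dy=-7->D; (1,3):dx=+9,dy=+4->C; (1,4):dx=+6,dy=+1->C; (1,5):dx=+2,dy=-11->D
  (1,6):dx=+3,dy=+6->C; (1,7):dx=+4,dy=-5->D; (1,8):dx=-2,dy=-3->C; (1,9):dx=-1,dy=-9->C
  (2,3):dx=+2,dy=+11->C; (2,4):dx=-1,dy=+8->D; (2,5):dx=-5,dy=-4->C; (2,6):dx=-4,dy=+13->D
  (2,7):dx=-3,dy=+2->D; (2,8):dx=-9,dy=+4->D; (2,9):dx=-8,dy=-2->C; (3,4):dx=-3,dy=-3->C
  (3,5):dx=-7,dy=-15->C; (3,6):dx=-6,dy=+2->D; (3,7):dx=-5,dy=-9->C; (3,8):dx=-11,dy=-7->C
  (3,9):dx=-10,dy=-13->C; (4,5):dx=-4,dy=-12->C; (4,6):dx=-3,dy=+5->D; (4,7):dx=-2,dy=-6->C
  (4,8):dx=-8,dy=-4->C; (4,9):dx=-7,dy=-10->C; (5,6):dx=+1,dy=+17->C; (5,7):dx=+2,dy=+6->C
  (5,8):dx=-4,dy=+8->D; (5,9):dx=-3,dy=+2->D; (6,7):dx=+1,dy=-11->D; (6,8):dx=-5,dy=-9->C
  (6,9):dx=-4,dy=-15->C; (7,8):dx=-6,dy=+2->D; (7,9):dx=-5,dy=-4->C; (8,9):dx=+1,dy=-6->D
Step 2: C = 22, D = 14, total pairs = 36.
Step 3: tau = (C - D)/(n(n-1)/2) = (22 - 14)/36 = 0.222222.
Step 4: Exact two-sided p-value (enumerate n! = 362880 permutations of y under H0): p = 0.476709.
Step 5: alpha = 0.05. fail to reject H0.

tau_b = 0.2222 (C=22, D=14), p = 0.476709, fail to reject H0.


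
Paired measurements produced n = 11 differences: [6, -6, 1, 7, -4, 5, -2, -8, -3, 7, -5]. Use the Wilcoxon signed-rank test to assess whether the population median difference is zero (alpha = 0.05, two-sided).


Step 1: Drop any zero differences (none here) and take |d_i|.
|d| = [6, 6, 1, 7, 4, 5, 2, 8, 3, 7, 5]
Step 2: Midrank |d_i| (ties get averaged ranks).
ranks: |6|->7.5, |6|->7.5, |1|->1, |7|->9.5, |4|->4, |5|->5.5, |2|->2, |8|->11, |3|->3, |7|->9.5, |5|->5.5
Step 3: Attach original signs; sum ranks with positive sign and with negative sign.
W+ = 7.5 + 1 + 9.5 + 5.5 + 9.5 = 33
W- = 7.5 + 4 + 2 + 11 + 3 + 5.5 = 33
(Check: W+ + W- = 66 should equal n(n+1)/2 = 66.)
Step 4: Test statistic W = min(W+, W-) = 33.
Step 5: Ties in |d|, so use the tie-corrected normal approximation.
        E[W] = n(n+1)/4 = 11*12/4 = 33.
        Tie groups: |d|=5 (t=2), |d|=6 (t=2), |d|=7 (t=2); sum(t^3 - t) = 18.
        Var[W] = n(n+1)(2n+1)/24 - sum(t^3-t)/48 = 3036/24 - 18/48 = 126.125.
        z = (W - E[W]) / sqrt(Var[W]) = (33 - 33) / 11.2305 = 0.0000.
        Two-sided p = 2*Phi(z) = 1.000000.
Step 6: alpha = 0.05. fail to reject H0.

W+ = 33, W- = 33, W = min = 33, p = 1.000000, fail to reject H0.


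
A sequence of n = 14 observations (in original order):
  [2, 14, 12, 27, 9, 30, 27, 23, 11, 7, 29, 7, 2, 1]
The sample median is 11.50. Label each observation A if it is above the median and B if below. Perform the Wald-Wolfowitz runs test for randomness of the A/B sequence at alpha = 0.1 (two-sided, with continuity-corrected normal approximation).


Step 1: Compute median = 11.50; label A = above, B = below.
Labels in order: BAAABAAABBABBB  (n_A = 7, n_B = 7)
Step 2: Count runs R = 7.
Step 3: Under H0 (random ordering), E[R] = 2*n_A*n_B/(n_A+n_B) + 1 = 2*7*7/14 + 1 = 8.0000.
        Var[R] = 2*n_A*n_B*(2*n_A*n_B - n_A - n_B) / ((n_A+n_B)^2 * (n_A+n_B-1)) = 8232/2548 = 3.2308.
        SD[R] = 1.7974.
Step 4: Continuity-corrected z = (R + 0.5 - E[R]) / SD[R] = (7 + 0.5 - 8.0000) / 1.7974 = -0.2782.
Step 5: Two-sided p-value via normal approximation = 2*(1 - Phi(|z|)) = 0.780879.
Step 6: alpha = 0.1. fail to reject H0.

R = 7, z = -0.2782, p = 0.780879, fail to reject H0.


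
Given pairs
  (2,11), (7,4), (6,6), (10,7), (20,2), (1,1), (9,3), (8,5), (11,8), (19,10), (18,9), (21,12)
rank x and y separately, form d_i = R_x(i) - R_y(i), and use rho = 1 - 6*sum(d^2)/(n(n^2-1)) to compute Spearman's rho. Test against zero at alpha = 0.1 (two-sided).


Step 1: Rank x and y separately (midranks; no ties here).
rank(x): 2->2, 7->4, 6->3, 10->7, 20->11, 1->1, 9->6, 8->5, 11->8, 19->10, 18->9, 21->12
rank(y): 11->11, 4->4, 6->6, 7->7, 2->2, 1->1, 3->3, 5->5, 8->8, 10->10, 9->9, 12->12
Step 2: d_i = R_x(i) - R_y(i); compute d_i^2.
  (2-11)^2=81, (4-4)^2=0, (3-6)^2=9, (7-7)^2=0, (11-2)^2=81, (1-1)^2=0, (6-3)^2=9, (5-5)^2=0, (8-8)^2=0, (10-10)^2=0, (9-9)^2=0, (12-12)^2=0
sum(d^2) = 180.
Step 3: rho = 1 - 6*180 / (12*(12^2 - 1)) = 1 - 1080/1716 = 0.370629.
Step 4: Under H0, t = rho * sqrt((n-2)/(1-rho^2)) = 1.2619 ~ t(10).
Step 5: Two-sided p-value from the t-distribution with 10 df = 0.235621.
Step 6: alpha = 0.1. fail to reject H0.

rho = 0.3706, p = 0.235621, fail to reject H0 at alpha = 0.1.


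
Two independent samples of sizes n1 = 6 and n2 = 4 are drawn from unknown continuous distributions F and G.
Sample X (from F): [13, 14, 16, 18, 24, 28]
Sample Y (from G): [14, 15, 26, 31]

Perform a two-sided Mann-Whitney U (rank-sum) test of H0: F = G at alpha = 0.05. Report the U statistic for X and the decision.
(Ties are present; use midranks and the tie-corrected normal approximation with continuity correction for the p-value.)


Step 1: Combine and sort all 10 observations; assign midranks.
sorted (value, group): (13,X), (14,X), (14,Y), (15,Y), (16,X), (18,X), (24,X), (26,Y), (28,X), (31,Y)
ranks: 13->1, 14->2.5, 14->2.5, 15->4, 16->5, 18->6, 24->7, 26->8, 28->9, 31->10
Step 2: Rank sum for X: R1 = 1 + 2.5 + 5 + 6 + 7 + 9 = 30.5.
Step 3: U_X = R1 - n1(n1+1)/2 = 30.5 - 6*7/2 = 30.5 - 21 = 9.5.
       U_Y = n1*n2 - U_X = 24 - 9.5 = 14.5.
Step 4: Ties are present, so use the tie-corrected normal approximation (with continuity correction) for the p-value.
Step 5: p-value = 0.668870; compare to alpha = 0.05. fail to reject H0.

U_X = 9.5, p = 0.668870, fail to reject H0 at alpha = 0.05.


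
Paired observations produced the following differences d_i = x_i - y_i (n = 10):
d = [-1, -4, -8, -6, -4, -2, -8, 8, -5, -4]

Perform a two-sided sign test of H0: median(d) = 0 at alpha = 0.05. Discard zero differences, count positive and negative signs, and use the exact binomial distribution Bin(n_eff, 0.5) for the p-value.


Step 1: Discard zero differences. Original n = 10; n_eff = number of nonzero differences = 10.
Nonzero differences (with sign): -1, -4, -8, -6, -4, -2, -8, +8, -5, -4
Step 2: Count signs: positive = 1, negative = 9.
Step 3: Under H0: P(positive) = 0.5, so the number of positives S ~ Bin(10, 0.5).
Step 4: Two-sided exact p-value = sum of Bin(10,0.5) probabilities at or below the observed probability = 0.021484.
Step 5: alpha = 0.05. reject H0.

n_eff = 10, pos = 1, neg = 9, p = 0.021484, reject H0.


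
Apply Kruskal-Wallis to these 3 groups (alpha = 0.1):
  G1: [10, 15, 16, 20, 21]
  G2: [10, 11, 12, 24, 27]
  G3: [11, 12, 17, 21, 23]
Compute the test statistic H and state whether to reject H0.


Step 1: Combine all N = 15 observations and assign midranks.
sorted (value, group, rank): (10,G1,1.5), (10,G2,1.5), (11,G2,3.5), (11,G3,3.5), (12,G2,5.5), (12,G3,5.5), (15,G1,7), (16,G1,8), (17,G3,9), (20,G1,10), (21,G1,11.5), (21,G3,11.5), (23,G3,13), (24,G2,14), (27,G2,15)
Step 2: Sum ranks within each group.
R_1 = 38 (n_1 = 5)
R_2 = 39.5 (n_2 = 5)
R_3 = 42.5 (n_3 = 5)
Step 3: H = 12/(N(N+1)) * sum(R_i^2/n_i) - 3(N+1)
     = 12/(15*16) * (38^2/5 + 39.5^2/5 + 42.5^2/5) - 3*16
     = 0.050000 * 962.1 - 48
     = 0.105000.
Step 4: Ties present; correction factor C = 1 - 24/(15^3 - 15) = 0.992857. Corrected H = 0.105000 / 0.992857 = 0.105755.
Step 5: Under H0, H ~ chi^2(2); p-value = 0.948496.
Step 6: alpha = 0.1. fail to reject H0.

H = 0.1058, df = 2, p = 0.948496, fail to reject H0.


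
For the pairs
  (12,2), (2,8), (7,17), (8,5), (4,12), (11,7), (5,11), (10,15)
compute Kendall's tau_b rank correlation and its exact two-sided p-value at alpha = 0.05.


Step 1: Enumerate the 28 unordered pairs (i,j) with i<j and classify each by sign(x_j-x_i) * sign(y_j-y_i).
  (1,2):dx=-10,dy=+6->D; (1,3):dx=-5,dy=+15->D; (1,4):dx=-4,dy=+3->D; (1,5):dx=-8,dy=+10->D
  (1,6):dx=-1,dy=+5->D; (1,7):dx=-7,dy=+9->D; (1,8):dx=-2,dy=+13->D; (2,3):dx=+5,dy=+9->C
  (2,4):dx=+6,dy=-3->D; (2,5):dx=+2,dy=+4->C; (2,6):dx=+9,dy=-1->D; (2,7):dx=+3,dy=+3->C
  (2,8):dx=+8,dy=+7->C; (3,4):dx=+1,dy=-12->D; (3,5):dx=-3,dy=-5->C; (3,6):dx=+4,dy=-10->D
  (3,7):dx=-2,dy=-6->C; (3,8):dx=+3,dy=-2->D; (4,5):dx=-4,dy=+7->D; (4,6):dx=+3,dy=+2->C
  (4,7):dx=-3,dy=+6->D; (4,8):dx=+2,dy=+10->C; (5,6):dx=+7,dy=-5->D; (5,7):dx=+1,dy=-1->D
  (5,8):dx=+6,dy=+3->C; (6,7):dx=-6,dy=+4->D; (6,8):dx=-1,dy=+8->D; (7,8):dx=+5,dy=+4->C
Step 2: C = 10, D = 18, total pairs = 28.
Step 3: tau = (C - D)/(n(n-1)/2) = (10 - 18)/28 = -0.285714.
Step 4: Exact two-sided p-value (enumerate n! = 40320 permutations of y under H0): p = 0.398760.
Step 5: alpha = 0.05. fail to reject H0.

tau_b = -0.2857 (C=10, D=18), p = 0.398760, fail to reject H0.


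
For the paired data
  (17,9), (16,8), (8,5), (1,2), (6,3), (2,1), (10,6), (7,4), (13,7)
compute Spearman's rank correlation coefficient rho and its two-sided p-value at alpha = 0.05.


Step 1: Rank x and y separately (midranks; no ties here).
rank(x): 17->9, 16->8, 8->5, 1->1, 6->3, 2->2, 10->6, 7->4, 13->7
rank(y): 9->9, 8->8, 5->5, 2->2, 3->3, 1->1, 6->6, 4->4, 7->7
Step 2: d_i = R_x(i) - R_y(i); compute d_i^2.
  (9-9)^2=0, (8-8)^2=0, (5-5)^2=0, (1-2)^2=1, (3-3)^2=0, (2-1)^2=1, (6-6)^2=0, (4-4)^2=0, (7-7)^2=0
sum(d^2) = 2.
Step 3: rho = 1 - 6*2 / (9*(9^2 - 1)) = 1 - 12/720 = 0.983333.
Step 4: Under H0, t = rho * sqrt((n-2)/(1-rho^2)) = 14.3096 ~ t(7).
Step 5: Two-sided p-value from the t-distribution with 7 df = 0.000002.
Step 6: alpha = 0.05. reject H0.

rho = 0.9833, p = 0.000002, reject H0 at alpha = 0.05.


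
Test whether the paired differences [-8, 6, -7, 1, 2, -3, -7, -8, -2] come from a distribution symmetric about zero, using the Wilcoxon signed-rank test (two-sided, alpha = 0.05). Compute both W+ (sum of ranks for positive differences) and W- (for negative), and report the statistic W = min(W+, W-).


Step 1: Drop any zero differences (none here) and take |d_i|.
|d| = [8, 6, 7, 1, 2, 3, 7, 8, 2]
Step 2: Midrank |d_i| (ties get averaged ranks).
ranks: |8|->8.5, |6|->5, |7|->6.5, |1|->1, |2|->2.5, |3|->4, |7|->6.5, |8|->8.5, |2|->2.5
Step 3: Attach original signs; sum ranks with positive sign and with negative sign.
W+ = 5 + 1 + 2.5 = 8.5
W- = 8.5 + 6.5 + 4 + 6.5 + 8.5 + 2.5 = 36.5
(Check: W+ + W- = 45 should equal n(n+1)/2 = 45.)
Step 4: Test statistic W = min(W+, W-) = 8.5.
Step 5: Ties in |d|, so use the tie-corrected normal approximation.
        E[W] = n(n+1)/4 = 9*10/4 = 22.5.
        Tie groups: |d|=2 (t=2), |d|=7 (t=2), |d|=8 (t=2); sum(t^3 - t) = 18.
        Var[W] = n(n+1)(2n+1)/24 - sum(t^3-t)/48 = 1710/24 - 18/48 = 70.875.
        z = (W - E[W]) / sqrt(Var[W]) = (8.5 - 22.5) / 8.4187 = -1.6630.
        Two-sided p = 2*Phi(z) = 0.096321.
Step 6: alpha = 0.05. fail to reject H0.

W+ = 8.5, W- = 36.5, W = min = 8.5, p = 0.096321, fail to reject H0.


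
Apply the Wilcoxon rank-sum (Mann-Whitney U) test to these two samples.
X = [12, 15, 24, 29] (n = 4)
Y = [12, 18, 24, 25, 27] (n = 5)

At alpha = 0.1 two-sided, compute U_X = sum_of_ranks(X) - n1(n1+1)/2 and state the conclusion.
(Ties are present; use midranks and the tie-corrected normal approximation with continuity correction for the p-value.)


Step 1: Combine and sort all 9 observations; assign midranks.
sorted (value, group): (12,X), (12,Y), (15,X), (18,Y), (24,X), (24,Y), (25,Y), (27,Y), (29,X)
ranks: 12->1.5, 12->1.5, 15->3, 18->4, 24->5.5, 24->5.5, 25->7, 27->8, 29->9
Step 2: Rank sum for X: R1 = 1.5 + 3 + 5.5 + 9 = 19.
Step 3: U_X = R1 - n1(n1+1)/2 = 19 - 4*5/2 = 19 - 10 = 9.
       U_Y = n1*n2 - U_X = 20 - 9 = 11.
Step 4: Ties are present, so use the tie-corrected normal approximation (with continuity correction) for the p-value.
Step 5: p-value = 0.901705; compare to alpha = 0.1. fail to reject H0.

U_X = 9, p = 0.901705, fail to reject H0 at alpha = 0.1.


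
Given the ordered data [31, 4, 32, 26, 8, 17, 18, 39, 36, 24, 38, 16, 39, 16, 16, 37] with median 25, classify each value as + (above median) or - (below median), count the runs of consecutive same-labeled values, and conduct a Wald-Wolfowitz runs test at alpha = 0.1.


Step 1: Compute median = 25; label A = above, B = below.
Labels in order: ABAABBBAABABABBA  (n_A = 8, n_B = 8)
Step 2: Count runs R = 11.
Step 3: Under H0 (random ordering), E[R] = 2*n_A*n_B/(n_A+n_B) + 1 = 2*8*8/16 + 1 = 9.0000.
        Var[R] = 2*n_A*n_B*(2*n_A*n_B - n_A - n_B) / ((n_A+n_B)^2 * (n_A+n_B-1)) = 14336/3840 = 3.7333.
        SD[R] = 1.9322.
Step 4: Continuity-corrected z = (R - 0.5 - E[R]) / SD[R] = (11 - 0.5 - 9.0000) / 1.9322 = 0.7763.
Step 5: Two-sided p-value via normal approximation = 2*(1 - Phi(|z|)) = 0.437558.
Step 6: alpha = 0.1. fail to reject H0.

R = 11, z = 0.7763, p = 0.437558, fail to reject H0.


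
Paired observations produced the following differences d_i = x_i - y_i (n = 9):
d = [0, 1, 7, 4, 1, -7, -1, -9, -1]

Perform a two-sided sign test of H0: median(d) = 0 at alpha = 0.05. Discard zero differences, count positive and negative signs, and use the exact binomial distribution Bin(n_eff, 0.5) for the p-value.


Step 1: Discard zero differences. Original n = 9; n_eff = number of nonzero differences = 8.
Nonzero differences (with sign): +1, +7, +4, +1, -7, -1, -9, -1
Step 2: Count signs: positive = 4, negative = 4.
Step 3: Under H0: P(positive) = 0.5, so the number of positives S ~ Bin(8, 0.5).
Step 4: Two-sided exact p-value = sum of Bin(8,0.5) probabilities at or below the observed probability = 1.000000.
Step 5: alpha = 0.05. fail to reject H0.

n_eff = 8, pos = 4, neg = 4, p = 1.000000, fail to reject H0.


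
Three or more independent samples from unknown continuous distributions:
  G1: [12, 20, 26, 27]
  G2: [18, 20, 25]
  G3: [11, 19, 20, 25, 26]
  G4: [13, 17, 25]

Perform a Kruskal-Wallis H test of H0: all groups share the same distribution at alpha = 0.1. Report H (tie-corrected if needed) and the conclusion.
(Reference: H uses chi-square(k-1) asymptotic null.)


Step 1: Combine all N = 15 observations and assign midranks.
sorted (value, group, rank): (11,G3,1), (12,G1,2), (13,G4,3), (17,G4,4), (18,G2,5), (19,G3,6), (20,G1,8), (20,G2,8), (20,G3,8), (25,G2,11), (25,G3,11), (25,G4,11), (26,G1,13.5), (26,G3,13.5), (27,G1,15)
Step 2: Sum ranks within each group.
R_1 = 38.5 (n_1 = 4)
R_2 = 24 (n_2 = 3)
R_3 = 39.5 (n_3 = 5)
R_4 = 18 (n_4 = 3)
Step 3: H = 12/(N(N+1)) * sum(R_i^2/n_i) - 3(N+1)
     = 12/(15*16) * (38.5^2/4 + 24^2/3 + 39.5^2/5 + 18^2/3) - 3*16
     = 0.050000 * 982.612 - 48
     = 1.130625.
Step 4: Ties present; correction factor C = 1 - 54/(15^3 - 15) = 0.983929. Corrected H = 1.130625 / 0.983929 = 1.149093.
Step 5: Under H0, H ~ chi^2(3); p-value = 0.765238.
Step 6: alpha = 0.1. fail to reject H0.

H = 1.1491, df = 3, p = 0.765238, fail to reject H0.


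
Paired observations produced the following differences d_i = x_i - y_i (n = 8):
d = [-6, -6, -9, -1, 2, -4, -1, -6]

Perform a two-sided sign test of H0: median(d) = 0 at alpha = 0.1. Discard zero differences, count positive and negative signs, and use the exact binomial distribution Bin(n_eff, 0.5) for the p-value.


Step 1: Discard zero differences. Original n = 8; n_eff = number of nonzero differences = 8.
Nonzero differences (with sign): -6, -6, -9, -1, +2, -4, -1, -6
Step 2: Count signs: positive = 1, negative = 7.
Step 3: Under H0: P(positive) = 0.5, so the number of positives S ~ Bin(8, 0.5).
Step 4: Two-sided exact p-value = sum of Bin(8,0.5) probabilities at or below the observed probability = 0.070312.
Step 5: alpha = 0.1. reject H0.

n_eff = 8, pos = 1, neg = 7, p = 0.070312, reject H0.


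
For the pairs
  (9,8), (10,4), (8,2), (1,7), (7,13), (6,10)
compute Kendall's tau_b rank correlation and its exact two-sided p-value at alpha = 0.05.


Step 1: Enumerate the 15 unordered pairs (i,j) with i<j and classify each by sign(x_j-x_i) * sign(y_j-y_i).
  (1,2):dx=+1,dy=-4->D; (1,3):dx=-1,dy=-6->C; (1,4):dx=-8,dy=-1->C; (1,5):dx=-2,dy=+5->D
  (1,6):dx=-3,dy=+2->D; (2,3):dx=-2,dy=-2->C; (2,4):dx=-9,dy=+3->D; (2,5):dx=-3,dy=+9->D
  (2,6):dx=-4,dy=+6->D; (3,4):dx=-7,dy=+5->D; (3,5):dx=-1,dy=+11->D; (3,6):dx=-2,dy=+8->D
  (4,5):dx=+6,dy=+6->C; (4,6):dx=+5,dy=+3->C; (5,6):dx=-1,dy=-3->C
Step 2: C = 6, D = 9, total pairs = 15.
Step 3: tau = (C - D)/(n(n-1)/2) = (6 - 9)/15 = -0.200000.
Step 4: Exact two-sided p-value (enumerate n! = 720 permutations of y under H0): p = 0.719444.
Step 5: alpha = 0.05. fail to reject H0.

tau_b = -0.2000 (C=6, D=9), p = 0.719444, fail to reject H0.


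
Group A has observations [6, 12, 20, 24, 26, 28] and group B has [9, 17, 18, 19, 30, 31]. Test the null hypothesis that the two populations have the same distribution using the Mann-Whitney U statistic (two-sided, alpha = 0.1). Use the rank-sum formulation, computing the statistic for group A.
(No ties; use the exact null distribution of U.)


Step 1: Combine and sort all 12 observations; assign midranks.
sorted (value, group): (6,X), (9,Y), (12,X), (17,Y), (18,Y), (19,Y), (20,X), (24,X), (26,X), (28,X), (30,Y), (31,Y)
ranks: 6->1, 9->2, 12->3, 17->4, 18->5, 19->6, 20->7, 24->8, 26->9, 28->10, 30->11, 31->12
Step 2: Rank sum for X: R1 = 1 + 3 + 7 + 8 + 9 + 10 = 38.
Step 3: U_X = R1 - n1(n1+1)/2 = 38 - 6*7/2 = 38 - 21 = 17.
       U_Y = n1*n2 - U_X = 36 - 17 = 19.
Step 4: No ties, so the exact null distribution of U (based on enumerating the C(12,6) = 924 equally likely rank assignments) gives the two-sided p-value.
Step 5: p-value = 0.937229; compare to alpha = 0.1. fail to reject H0.

U_X = 17, p = 0.937229, fail to reject H0 at alpha = 0.1.


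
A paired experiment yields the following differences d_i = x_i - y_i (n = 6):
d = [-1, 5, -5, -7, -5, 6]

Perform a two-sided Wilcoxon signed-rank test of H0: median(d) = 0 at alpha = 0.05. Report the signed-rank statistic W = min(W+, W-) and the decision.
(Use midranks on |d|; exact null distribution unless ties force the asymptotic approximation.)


Step 1: Drop any zero differences (none here) and take |d_i|.
|d| = [1, 5, 5, 7, 5, 6]
Step 2: Midrank |d_i| (ties get averaged ranks).
ranks: |1|->1, |5|->3, |5|->3, |7|->6, |5|->3, |6|->5
Step 3: Attach original signs; sum ranks with positive sign and with negative sign.
W+ = 3 + 5 = 8
W- = 1 + 3 + 6 + 3 = 13
(Check: W+ + W- = 21 should equal n(n+1)/2 = 21.)
Step 4: Test statistic W = min(W+, W-) = 8.
Step 5: Ties in |d|, so use the tie-corrected normal approximation.
        E[W] = n(n+1)/4 = 6*7/4 = 10.5.
        Tie groups: |d|=5 (t=3); sum(t^3 - t) = 24.
        Var[W] = n(n+1)(2n+1)/24 - sum(t^3-t)/48 = 546/24 - 24/48 = 22.25.
        z = (W - E[W]) / sqrt(Var[W]) = (8 - 10.5) / 4.7170 = -0.5300.
        Two-sided p = 2*Phi(z) = 0.596113.
Step 6: alpha = 0.05. fail to reject H0.

W+ = 8, W- = 13, W = min = 8, p = 0.596113, fail to reject H0.


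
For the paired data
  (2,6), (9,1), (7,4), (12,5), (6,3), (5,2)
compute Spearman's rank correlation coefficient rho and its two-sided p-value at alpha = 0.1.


Step 1: Rank x and y separately (midranks; no ties here).
rank(x): 2->1, 9->5, 7->4, 12->6, 6->3, 5->2
rank(y): 6->6, 1->1, 4->4, 5->5, 3->3, 2->2
Step 2: d_i = R_x(i) - R_y(i); compute d_i^2.
  (1-6)^2=25, (5-1)^2=16, (4-4)^2=0, (6-5)^2=1, (3-3)^2=0, (2-2)^2=0
sum(d^2) = 42.
Step 3: rho = 1 - 6*42 / (6*(6^2 - 1)) = 1 - 252/210 = -0.200000.
Step 4: Under H0, t = rho * sqrt((n-2)/(1-rho^2)) = -0.4082 ~ t(4).
Step 5: Two-sided p-value from the t-distribution with 4 df = 0.704000.
Step 6: alpha = 0.1. fail to reject H0.

rho = -0.2000, p = 0.704000, fail to reject H0 at alpha = 0.1.


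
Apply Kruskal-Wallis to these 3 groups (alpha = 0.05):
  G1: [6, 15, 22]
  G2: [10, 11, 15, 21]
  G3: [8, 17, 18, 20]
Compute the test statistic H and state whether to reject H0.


Step 1: Combine all N = 11 observations and assign midranks.
sorted (value, group, rank): (6,G1,1), (8,G3,2), (10,G2,3), (11,G2,4), (15,G1,5.5), (15,G2,5.5), (17,G3,7), (18,G3,8), (20,G3,9), (21,G2,10), (22,G1,11)
Step 2: Sum ranks within each group.
R_1 = 17.5 (n_1 = 3)
R_2 = 22.5 (n_2 = 4)
R_3 = 26 (n_3 = 4)
Step 3: H = 12/(N(N+1)) * sum(R_i^2/n_i) - 3(N+1)
     = 12/(11*12) * (17.5^2/3 + 22.5^2/4 + 26^2/4) - 3*12
     = 0.090909 * 397.646 - 36
     = 0.149621.
Step 4: Ties present; correction factor C = 1 - 6/(11^3 - 11) = 0.995455. Corrected H = 0.149621 / 0.995455 = 0.150304.
Step 5: Under H0, H ~ chi^2(2); p-value = 0.927602.
Step 6: alpha = 0.05. fail to reject H0.

H = 0.1503, df = 2, p = 0.927602, fail to reject H0.


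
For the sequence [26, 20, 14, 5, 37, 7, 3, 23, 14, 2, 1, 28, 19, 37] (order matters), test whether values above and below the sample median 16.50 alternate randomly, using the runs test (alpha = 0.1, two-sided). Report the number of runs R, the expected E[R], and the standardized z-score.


Step 1: Compute median = 16.50; label A = above, B = below.
Labels in order: AABBABBABBBAAA  (n_A = 7, n_B = 7)
Step 2: Count runs R = 7.
Step 3: Under H0 (random ordering), E[R] = 2*n_A*n_B/(n_A+n_B) + 1 = 2*7*7/14 + 1 = 8.0000.
        Var[R] = 2*n_A*n_B*(2*n_A*n_B - n_A - n_B) / ((n_A+n_B)^2 * (n_A+n_B-1)) = 8232/2548 = 3.2308.
        SD[R] = 1.7974.
Step 4: Continuity-corrected z = (R + 0.5 - E[R]) / SD[R] = (7 + 0.5 - 8.0000) / 1.7974 = -0.2782.
Step 5: Two-sided p-value via normal approximation = 2*(1 - Phi(|z|)) = 0.780879.
Step 6: alpha = 0.1. fail to reject H0.

R = 7, z = -0.2782, p = 0.780879, fail to reject H0.


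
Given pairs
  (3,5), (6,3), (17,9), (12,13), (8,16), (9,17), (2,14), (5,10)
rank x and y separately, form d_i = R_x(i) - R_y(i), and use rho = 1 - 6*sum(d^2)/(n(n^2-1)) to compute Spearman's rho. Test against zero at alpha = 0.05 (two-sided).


Step 1: Rank x and y separately (midranks; no ties here).
rank(x): 3->2, 6->4, 17->8, 12->7, 8->5, 9->6, 2->1, 5->3
rank(y): 5->2, 3->1, 9->3, 13->5, 16->7, 17->8, 14->6, 10->4
Step 2: d_i = R_x(i) - R_y(i); compute d_i^2.
  (2-2)^2=0, (4-1)^2=9, (8-3)^2=25, (7-5)^2=4, (5-7)^2=4, (6-8)^2=4, (1-6)^2=25, (3-4)^2=1
sum(d^2) = 72.
Step 3: rho = 1 - 6*72 / (8*(8^2 - 1)) = 1 - 432/504 = 0.142857.
Step 4: Under H0, t = rho * sqrt((n-2)/(1-rho^2)) = 0.3536 ~ t(6).
Step 5: Two-sided p-value from the t-distribution with 6 df = 0.735765.
Step 6: alpha = 0.05. fail to reject H0.

rho = 0.1429, p = 0.735765, fail to reject H0 at alpha = 0.05.


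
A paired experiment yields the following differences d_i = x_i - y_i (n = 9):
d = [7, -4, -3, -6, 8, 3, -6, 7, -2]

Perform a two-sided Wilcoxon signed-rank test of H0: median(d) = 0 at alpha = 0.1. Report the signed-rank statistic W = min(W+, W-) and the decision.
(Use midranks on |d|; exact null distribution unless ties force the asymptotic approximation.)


Step 1: Drop any zero differences (none here) and take |d_i|.
|d| = [7, 4, 3, 6, 8, 3, 6, 7, 2]
Step 2: Midrank |d_i| (ties get averaged ranks).
ranks: |7|->7.5, |4|->4, |3|->2.5, |6|->5.5, |8|->9, |3|->2.5, |6|->5.5, |7|->7.5, |2|->1
Step 3: Attach original signs; sum ranks with positive sign and with negative sign.
W+ = 7.5 + 9 + 2.5 + 7.5 = 26.5
W- = 4 + 2.5 + 5.5 + 5.5 + 1 = 18.5
(Check: W+ + W- = 45 should equal n(n+1)/2 = 45.)
Step 4: Test statistic W = min(W+, W-) = 18.5.
Step 5: Ties in |d|, so use the tie-corrected normal approximation.
        E[W] = n(n+1)/4 = 9*10/4 = 22.5.
        Tie groups: |d|=3 (t=2), |d|=6 (t=2), |d|=7 (t=2); sum(t^3 - t) = 18.
        Var[W] = n(n+1)(2n+1)/24 - sum(t^3-t)/48 = 1710/24 - 18/48 = 70.875.
        z = (W - E[W]) / sqrt(Var[W]) = (18.5 - 22.5) / 8.4187 = -0.4751.
        Two-sided p = 2*Phi(z) = 0.634694.
Step 6: alpha = 0.1. fail to reject H0.

W+ = 26.5, W- = 18.5, W = min = 18.5, p = 0.634694, fail to reject H0.


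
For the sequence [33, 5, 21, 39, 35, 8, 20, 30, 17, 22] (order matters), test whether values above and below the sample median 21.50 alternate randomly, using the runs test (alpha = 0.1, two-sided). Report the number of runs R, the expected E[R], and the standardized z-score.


Step 1: Compute median = 21.50; label A = above, B = below.
Labels in order: ABBAABBABA  (n_A = 5, n_B = 5)
Step 2: Count runs R = 7.
Step 3: Under H0 (random ordering), E[R] = 2*n_A*n_B/(n_A+n_B) + 1 = 2*5*5/10 + 1 = 6.0000.
        Var[R] = 2*n_A*n_B*(2*n_A*n_B - n_A - n_B) / ((n_A+n_B)^2 * (n_A+n_B-1)) = 2000/900 = 2.2222.
        SD[R] = 1.4907.
Step 4: Continuity-corrected z = (R - 0.5 - E[R]) / SD[R] = (7 - 0.5 - 6.0000) / 1.4907 = 0.3354.
Step 5: Two-sided p-value via normal approximation = 2*(1 - Phi(|z|)) = 0.737316.
Step 6: alpha = 0.1. fail to reject H0.

R = 7, z = 0.3354, p = 0.737316, fail to reject H0.


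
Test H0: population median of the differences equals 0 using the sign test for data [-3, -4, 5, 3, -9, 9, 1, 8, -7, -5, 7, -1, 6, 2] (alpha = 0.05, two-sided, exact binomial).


Step 1: Discard zero differences. Original n = 14; n_eff = number of nonzero differences = 14.
Nonzero differences (with sign): -3, -4, +5, +3, -9, +9, +1, +8, -7, -5, +7, -1, +6, +2
Step 2: Count signs: positive = 8, negative = 6.
Step 3: Under H0: P(positive) = 0.5, so the number of positives S ~ Bin(14, 0.5).
Step 4: Two-sided exact p-value = sum of Bin(14,0.5) probabilities at or below the observed probability = 0.790527.
Step 5: alpha = 0.05. fail to reject H0.

n_eff = 14, pos = 8, neg = 6, p = 0.790527, fail to reject H0.


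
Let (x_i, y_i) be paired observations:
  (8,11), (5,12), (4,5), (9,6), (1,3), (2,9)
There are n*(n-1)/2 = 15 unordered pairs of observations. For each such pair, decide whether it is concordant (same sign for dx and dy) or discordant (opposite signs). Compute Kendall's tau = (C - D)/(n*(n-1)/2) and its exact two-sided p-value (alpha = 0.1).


Step 1: Enumerate the 15 unordered pairs (i,j) with i<j and classify each by sign(x_j-x_i) * sign(y_j-y_i).
  (1,2):dx=-3,dy=+1->D; (1,3):dx=-4,dy=-6->C; (1,4):dx=+1,dy=-5->D; (1,5):dx=-7,dy=-8->C
  (1,6):dx=-6,dy=-2->C; (2,3):dx=-1,dy=-7->C; (2,4):dx=+4,dy=-6->D; (2,5):dx=-4,dy=-9->C
  (2,6):dx=-3,dy=-3->C; (3,4):dx=+5,dy=+1->C; (3,5):dx=-3,dy=-2->C; (3,6):dx=-2,dy=+4->D
  (4,5):dx=-8,dy=-3->C; (4,6):dx=-7,dy=+3->D; (5,6):dx=+1,dy=+6->C
Step 2: C = 10, D = 5, total pairs = 15.
Step 3: tau = (C - D)/(n(n-1)/2) = (10 - 5)/15 = 0.333333.
Step 4: Exact two-sided p-value (enumerate n! = 720 permutations of y under H0): p = 0.469444.
Step 5: alpha = 0.1. fail to reject H0.

tau_b = 0.3333 (C=10, D=5), p = 0.469444, fail to reject H0.


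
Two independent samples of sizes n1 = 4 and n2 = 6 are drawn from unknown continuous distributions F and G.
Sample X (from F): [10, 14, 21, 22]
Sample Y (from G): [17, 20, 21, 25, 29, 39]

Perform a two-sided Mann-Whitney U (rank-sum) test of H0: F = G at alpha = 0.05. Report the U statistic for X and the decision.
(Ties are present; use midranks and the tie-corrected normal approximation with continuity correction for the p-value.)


Step 1: Combine and sort all 10 observations; assign midranks.
sorted (value, group): (10,X), (14,X), (17,Y), (20,Y), (21,X), (21,Y), (22,X), (25,Y), (29,Y), (39,Y)
ranks: 10->1, 14->2, 17->3, 20->4, 21->5.5, 21->5.5, 22->7, 25->8, 29->9, 39->10
Step 2: Rank sum for X: R1 = 1 + 2 + 5.5 + 7 = 15.5.
Step 3: U_X = R1 - n1(n1+1)/2 = 15.5 - 4*5/2 = 15.5 - 10 = 5.5.
       U_Y = n1*n2 - U_X = 24 - 5.5 = 18.5.
Step 4: Ties are present, so use the tie-corrected normal approximation (with continuity correction) for the p-value.
Step 5: p-value = 0.199458; compare to alpha = 0.05. fail to reject H0.

U_X = 5.5, p = 0.199458, fail to reject H0 at alpha = 0.05.


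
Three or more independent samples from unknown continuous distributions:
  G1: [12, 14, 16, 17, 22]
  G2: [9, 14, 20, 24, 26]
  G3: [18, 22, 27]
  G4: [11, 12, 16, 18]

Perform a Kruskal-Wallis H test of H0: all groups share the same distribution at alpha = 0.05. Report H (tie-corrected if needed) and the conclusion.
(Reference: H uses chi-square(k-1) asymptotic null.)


Step 1: Combine all N = 17 observations and assign midranks.
sorted (value, group, rank): (9,G2,1), (11,G4,2), (12,G1,3.5), (12,G4,3.5), (14,G1,5.5), (14,G2,5.5), (16,G1,7.5), (16,G4,7.5), (17,G1,9), (18,G3,10.5), (18,G4,10.5), (20,G2,12), (22,G1,13.5), (22,G3,13.5), (24,G2,15), (26,G2,16), (27,G3,17)
Step 2: Sum ranks within each group.
R_1 = 39 (n_1 = 5)
R_2 = 49.5 (n_2 = 5)
R_3 = 41 (n_3 = 3)
R_4 = 23.5 (n_4 = 4)
Step 3: H = 12/(N(N+1)) * sum(R_i^2/n_i) - 3(N+1)
     = 12/(17*18) * (39^2/5 + 49.5^2/5 + 41^2/3 + 23.5^2/4) - 3*18
     = 0.039216 * 1492.65 - 54
     = 4.535131.
Step 4: Ties present; correction factor C = 1 - 30/(17^3 - 17) = 0.993873. Corrected H = 4.535131 / 0.993873 = 4.563091.
Step 5: Under H0, H ~ chi^2(3); p-value = 0.206731.
Step 6: alpha = 0.05. fail to reject H0.

H = 4.5631, df = 3, p = 0.206731, fail to reject H0.


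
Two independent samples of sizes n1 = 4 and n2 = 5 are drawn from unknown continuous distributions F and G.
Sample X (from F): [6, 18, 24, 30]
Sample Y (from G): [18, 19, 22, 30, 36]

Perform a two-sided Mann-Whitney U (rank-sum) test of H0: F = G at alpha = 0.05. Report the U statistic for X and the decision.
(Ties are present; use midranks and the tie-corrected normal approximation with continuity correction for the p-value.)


Step 1: Combine and sort all 9 observations; assign midranks.
sorted (value, group): (6,X), (18,X), (18,Y), (19,Y), (22,Y), (24,X), (30,X), (30,Y), (36,Y)
ranks: 6->1, 18->2.5, 18->2.5, 19->4, 22->5, 24->6, 30->7.5, 30->7.5, 36->9
Step 2: Rank sum for X: R1 = 1 + 2.5 + 6 + 7.5 = 17.
Step 3: U_X = R1 - n1(n1+1)/2 = 17 - 4*5/2 = 17 - 10 = 7.
       U_Y = n1*n2 - U_X = 20 - 7 = 13.
Step 4: Ties are present, so use the tie-corrected normal approximation (with continuity correction) for the p-value.
Step 5: p-value = 0.536878; compare to alpha = 0.05. fail to reject H0.

U_X = 7, p = 0.536878, fail to reject H0 at alpha = 0.05.
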